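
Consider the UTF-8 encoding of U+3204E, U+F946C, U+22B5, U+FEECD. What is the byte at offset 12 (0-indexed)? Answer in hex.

U+3204E → 4-byte form F0 B2 81 8E at offsets 0–3.
U+F946C → 4-byte form F3 B9 91 AC at offsets 4–7.
U+22B5 → 3-byte form E2 8A B5 at offsets 8–10.
U+FEECD → 4-byte form F3 BE BB 8D at offsets 11–14.
Offset 12 falls in char 4's range; it's byte 2 of F3 BE BB 8D = 0xBE.

0xBE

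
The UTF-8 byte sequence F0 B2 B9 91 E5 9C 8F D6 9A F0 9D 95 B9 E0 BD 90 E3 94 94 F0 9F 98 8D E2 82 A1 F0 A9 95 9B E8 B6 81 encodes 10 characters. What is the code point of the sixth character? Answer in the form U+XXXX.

Offset 0: leading byte 0xF0 = 11110000 → 4-byte char #1 = F0 B2 B9 91.
Offset 4: leading byte 0xE5 = 11100101 → 3-byte char #2 = E5 9C 8F.
Offset 7: leading byte 0xD6 = 11010110 → 2-byte char #3 = D6 9A.
Offset 9: leading byte 0xF0 = 11110000 → 4-byte char #4 = F0 9D 95 B9.
Offset 13: leading byte 0xE0 = 11100000 → 3-byte char #5 = E0 BD 90.
Offset 16: leading byte 0xE3 = 11100011 → 3-byte char #6 = E3 94 94.
Leading byte 0xE3 = 11100011 matches 1110xxxx → 3-byte sequence.
Byte 1: 0xE3 = 11100011, payload 0011 (4 bits).
Byte 2: 0x94 = 10010100 (10xxxxxx ✓), payload 010100.
Byte 3: 0x94 = 10010100 (10xxxxxx ✓), payload 010100.
Concatenate: 0011010100010100 = 0x3514 (16 bits → U+3514).

U+3514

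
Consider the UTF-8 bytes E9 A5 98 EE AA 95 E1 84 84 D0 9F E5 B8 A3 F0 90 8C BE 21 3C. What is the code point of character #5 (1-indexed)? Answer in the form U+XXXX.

Offset 0: leading byte 0xE9 = 11101001 → 3-byte char #1 = E9 A5 98.
Offset 3: leading byte 0xEE = 11101110 → 3-byte char #2 = EE AA 95.
Offset 6: leading byte 0xE1 = 11100001 → 3-byte char #3 = E1 84 84.
Offset 9: leading byte 0xD0 = 11010000 → 2-byte char #4 = D0 9F.
Offset 11: leading byte 0xE5 = 11100101 → 3-byte char #5 = E5 B8 A3.
Leading byte 0xE5 = 11100101 matches 1110xxxx → 3-byte sequence.
Byte 1: 0xE5 = 11100101, payload 0101 (4 bits).
Byte 2: 0xB8 = 10111000 (10xxxxxx ✓), payload 111000.
Byte 3: 0xA3 = 10100011 (10xxxxxx ✓), payload 100011.
Concatenate: 0101111000100011 = 0x5E23 (16 bits → U+5E23).

U+5E23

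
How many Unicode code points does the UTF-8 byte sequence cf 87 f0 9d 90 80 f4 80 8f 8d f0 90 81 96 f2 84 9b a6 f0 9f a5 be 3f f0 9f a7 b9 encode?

Byte at offset 0: 0xCF = 11001111 → 2-byte char (#1). Advance 2.
Byte at offset 2: 0xF0 = 11110000 → 4-byte char (#2). Advance 4.
Byte at offset 6: 0xF4 = 11110100 → 4-byte char (#3). Advance 4.
Byte at offset 10: 0xF0 = 11110000 → 4-byte char (#4). Advance 4.
Byte at offset 14: 0xF2 = 11110010 → 4-byte char (#5). Advance 4.
Byte at offset 18: 0xF0 = 11110000 → 4-byte char (#6). Advance 4.
Byte at offset 22: 0x3F = 00111111 → 1-byte char (#7). Advance 1.
Byte at offset 23: 0xF0 = 11110000 → 4-byte char (#8). Advance 4.
Reached end at offset 27 after 8 code points.

8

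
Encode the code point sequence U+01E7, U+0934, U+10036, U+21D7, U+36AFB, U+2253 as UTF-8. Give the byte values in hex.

U+01E7: 2-byte form → C7 A7.
U+0934: 3-byte form → E0 A4 B4.
U+10036: 4-byte form → F0 90 80 B6.
U+21D7: 3-byte form → E2 87 97.
U+36AFB: 4-byte form → F0 B6 AB BB.
U+2253: 3-byte form → E2 89 93.
Concatenated (19 bytes): C7 A7 E0 A4 B4 F0 90 80 B6 E2 87 97 F0 B6 AB BB E2 89 93.

C7 A7 E0 A4 B4 F0 90 80 B6 E2 87 97 F0 B6 AB BB E2 89 93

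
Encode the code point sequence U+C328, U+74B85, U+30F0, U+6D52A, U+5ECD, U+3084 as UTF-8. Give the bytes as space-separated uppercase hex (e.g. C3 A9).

EC 8C A8 F1 B4 AE 85 E3 83 B0 F1 AD 94 AA E5 BB 8D E3 82 84

U+C328: 3-byte form → EC 8C A8.
U+74B85: 4-byte form → F1 B4 AE 85.
U+30F0: 3-byte form → E3 83 B0.
U+6D52A: 4-byte form → F1 AD 94 AA.
U+5ECD: 3-byte form → E5 BB 8D.
U+3084: 3-byte form → E3 82 84.
Concatenated (20 bytes): EC 8C A8 F1 B4 AE 85 E3 83 B0 F1 AD 94 AA E5 BB 8D E3 82 84.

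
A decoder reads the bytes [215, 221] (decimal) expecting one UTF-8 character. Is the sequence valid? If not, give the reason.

Leading byte 0xD7 = 11010111 → 2-byte form.
Byte 2 is 0xDD = 11011101, which is not 10xxxxxx — expected a continuation byte.

invalid (non-continuation byte where continuation expected)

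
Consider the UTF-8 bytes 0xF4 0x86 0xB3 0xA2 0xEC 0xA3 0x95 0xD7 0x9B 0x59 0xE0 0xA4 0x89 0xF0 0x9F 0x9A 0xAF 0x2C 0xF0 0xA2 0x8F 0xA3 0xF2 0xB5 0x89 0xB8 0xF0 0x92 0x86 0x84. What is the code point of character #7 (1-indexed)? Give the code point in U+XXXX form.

Offset 0: leading byte 0xF4 = 11110100 → 4-byte char #1 = F4 86 B3 A2.
Offset 4: leading byte 0xEC = 11101100 → 3-byte char #2 = EC A3 95.
Offset 7: leading byte 0xD7 = 11010111 → 2-byte char #3 = D7 9B.
Offset 9: leading byte 0x59 = 01011001 → 1-byte char #4 = 59.
Offset 10: leading byte 0xE0 = 11100000 → 3-byte char #5 = E0 A4 89.
Offset 13: leading byte 0xF0 = 11110000 → 4-byte char #6 = F0 9F 9A AF.
Offset 17: leading byte 0x2C = 00101100 → 1-byte char #7 = 2C.
Leading byte 0x2C = 00101100 matches 0xxxxxxx → 1-byte sequence.
Byte 1: 0x2C = 00101100, payload 0101100 (7 bits).
Concatenate: 0101100 = 0x2C (7 bits → U+002C).

U+002C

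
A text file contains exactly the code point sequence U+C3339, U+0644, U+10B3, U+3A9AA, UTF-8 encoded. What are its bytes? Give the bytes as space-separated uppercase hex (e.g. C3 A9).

U+C3339: 4-byte form → F3 83 8C B9.
U+0644: 2-byte form → D9 84.
U+10B3: 3-byte form → E1 82 B3.
U+3A9AA: 4-byte form → F0 BA A6 AA.
Concatenated (13 bytes): F3 83 8C B9 D9 84 E1 82 B3 F0 BA A6 AA.

F3 83 8C B9 D9 84 E1 82 B3 F0 BA A6 AA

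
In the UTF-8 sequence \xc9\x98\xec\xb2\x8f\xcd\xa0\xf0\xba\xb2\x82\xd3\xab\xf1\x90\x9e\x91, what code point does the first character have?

Offset 0: leading byte 0xC9 = 11001001 → 2-byte char #1 = C9 98.
Leading byte 0xC9 = 11001001 matches 110xxxxx → 2-byte sequence.
Byte 1: 0xC9 = 11001001, payload 01001 (5 bits).
Byte 2: 0x98 = 10011000 (10xxxxxx ✓), payload 011000.
Concatenate: 01001011000 = 0x258 (11 bits → U+0258).

U+0258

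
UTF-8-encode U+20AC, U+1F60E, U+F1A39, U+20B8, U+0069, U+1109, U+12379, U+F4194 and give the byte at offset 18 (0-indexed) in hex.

0xF0

U+20AC → 3-byte form E2 82 AC at offsets 0–2.
U+1F60E → 4-byte form F0 9F 98 8E at offsets 3–6.
U+F1A39 → 4-byte form F3 B1 A8 B9 at offsets 7–10.
U+20B8 → 3-byte form E2 82 B8 at offsets 11–13.
U+0069 → 1-byte form 69 at offsets 14–14.
U+1109 → 3-byte form E1 84 89 at offsets 15–17.
U+12379 → 4-byte form F0 92 8D B9 at offsets 18–21.
Offset 18 falls in char 7's range; it's byte 1 of F0 92 8D B9 = 0xF0.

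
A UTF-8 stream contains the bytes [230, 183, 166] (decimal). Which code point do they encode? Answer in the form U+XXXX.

Leading byte 0xE6 = 11100110 matches 1110xxxx → 3-byte sequence.
Byte 1: 0xE6 = 11100110, payload 0110 (4 bits).
Byte 2: 0xB7 = 10110111 (10xxxxxx ✓), payload 110111.
Byte 3: 0xA6 = 10100110 (10xxxxxx ✓), payload 100110.
Concatenate: 0110110111100110 = 0x6DE6 (16 bits → U+6DE6).

U+6DE6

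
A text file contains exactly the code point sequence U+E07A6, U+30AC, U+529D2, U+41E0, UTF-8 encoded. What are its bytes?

U+E07A6: 4-byte form → F3 A0 9E A6.
U+30AC: 3-byte form → E3 82 AC.
U+529D2: 4-byte form → F1 92 A7 92.
U+41E0: 3-byte form → E4 87 A0.
Concatenated (14 bytes): F3 A0 9E A6 E3 82 AC F1 92 A7 92 E4 87 A0.

F3 A0 9E A6 E3 82 AC F1 92 A7 92 E4 87 A0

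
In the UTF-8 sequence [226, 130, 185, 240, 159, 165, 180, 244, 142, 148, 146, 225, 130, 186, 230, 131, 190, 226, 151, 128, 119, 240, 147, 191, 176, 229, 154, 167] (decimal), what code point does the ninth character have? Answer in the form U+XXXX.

U+56A7

Offset 0: leading byte 0xE2 = 11100010 → 3-byte char #1 = E2 82 B9.
Offset 3: leading byte 0xF0 = 11110000 → 4-byte char #2 = F0 9F A5 B4.
Offset 7: leading byte 0xF4 = 11110100 → 4-byte char #3 = F4 8E 94 92.
Offset 11: leading byte 0xE1 = 11100001 → 3-byte char #4 = E1 82 BA.
Offset 14: leading byte 0xE6 = 11100110 → 3-byte char #5 = E6 83 BE.
Offset 17: leading byte 0xE2 = 11100010 → 3-byte char #6 = E2 97 80.
Offset 20: leading byte 0x77 = 01110111 → 1-byte char #7 = 77.
Offset 21: leading byte 0xF0 = 11110000 → 4-byte char #8 = F0 93 BF B0.
Offset 25: leading byte 0xE5 = 11100101 → 3-byte char #9 = E5 9A A7.
Leading byte 0xE5 = 11100101 matches 1110xxxx → 3-byte sequence.
Byte 1: 0xE5 = 11100101, payload 0101 (4 bits).
Byte 2: 0x9A = 10011010 (10xxxxxx ✓), payload 011010.
Byte 3: 0xA7 = 10100111 (10xxxxxx ✓), payload 100111.
Concatenate: 0101011010100111 = 0x56A7 (16 bits → U+56A7).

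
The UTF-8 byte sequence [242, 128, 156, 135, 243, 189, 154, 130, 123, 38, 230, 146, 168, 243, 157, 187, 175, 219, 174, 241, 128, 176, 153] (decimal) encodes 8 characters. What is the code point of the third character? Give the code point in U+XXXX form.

U+007B

Offset 0: leading byte 0xF2 = 11110010 → 4-byte char #1 = F2 80 9C 87.
Offset 4: leading byte 0xF3 = 11110011 → 4-byte char #2 = F3 BD 9A 82.
Offset 8: leading byte 0x7B = 01111011 → 1-byte char #3 = 7B.
Leading byte 0x7B = 01111011 matches 0xxxxxxx → 1-byte sequence.
Byte 1: 0x7B = 01111011, payload 1111011 (7 bits).
Concatenate: 1111011 = 0x7B (7 bits → U+007B).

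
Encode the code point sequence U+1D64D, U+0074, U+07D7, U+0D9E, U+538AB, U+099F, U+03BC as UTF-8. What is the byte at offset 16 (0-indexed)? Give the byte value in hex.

0x9F

U+1D64D → 4-byte form F0 9D 99 8D at offsets 0–3.
U+0074 → 1-byte form 74 at offsets 4–4.
U+07D7 → 2-byte form DF 97 at offsets 5–6.
U+0D9E → 3-byte form E0 B6 9E at offsets 7–9.
U+538AB → 4-byte form F1 93 A2 AB at offsets 10–13.
U+099F → 3-byte form E0 A6 9F at offsets 14–16.
Offset 16 falls in char 6's range; it's byte 3 of E0 A6 9F = 0x9F.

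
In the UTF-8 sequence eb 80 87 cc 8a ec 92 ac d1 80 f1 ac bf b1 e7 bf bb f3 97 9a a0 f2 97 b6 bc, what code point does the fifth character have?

U+6CFF1

Offset 0: leading byte 0xEB = 11101011 → 3-byte char #1 = EB 80 87.
Offset 3: leading byte 0xCC = 11001100 → 2-byte char #2 = CC 8A.
Offset 5: leading byte 0xEC = 11101100 → 3-byte char #3 = EC 92 AC.
Offset 8: leading byte 0xD1 = 11010001 → 2-byte char #4 = D1 80.
Offset 10: leading byte 0xF1 = 11110001 → 4-byte char #5 = F1 AC BF B1.
Leading byte 0xF1 = 11110001 matches 11110xxx → 4-byte sequence.
Byte 1: 0xF1 = 11110001, payload 001 (3 bits).
Byte 2: 0xAC = 10101100 (10xxxxxx ✓), payload 101100.
Byte 3: 0xBF = 10111111 (10xxxxxx ✓), payload 111111.
Byte 4: 0xB1 = 10110001 (10xxxxxx ✓), payload 110001.
Concatenate: 001101100111111110001 = 0x6CFF1 (21 bits → U+6CFF1).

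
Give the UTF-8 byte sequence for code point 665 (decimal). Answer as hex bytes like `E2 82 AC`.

U+0299 = 0x299 = 665 decimal. In range U+0080–U+07FF → 2-byte form: 110xxxxx 10xxxxxx.
Binary (11 bits): 01010011001.
Split 5+6: 01010 | 011001.
Byte 1: 11001010 = 0xCA.
Byte 2: 10011001 = 0x99.

CA 99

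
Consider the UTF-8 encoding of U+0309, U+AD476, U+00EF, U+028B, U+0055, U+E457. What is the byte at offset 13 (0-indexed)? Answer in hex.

0x97

U+0309 → 2-byte form CC 89 at offsets 0–1.
U+AD476 → 4-byte form F2 AD 91 B6 at offsets 2–5.
U+00EF → 2-byte form C3 AF at offsets 6–7.
U+028B → 2-byte form CA 8B at offsets 8–9.
U+0055 → 1-byte form 55 at offsets 10–10.
U+E457 → 3-byte form EE 91 97 at offsets 11–13.
Offset 13 falls in char 6's range; it's byte 3 of EE 91 97 = 0x97.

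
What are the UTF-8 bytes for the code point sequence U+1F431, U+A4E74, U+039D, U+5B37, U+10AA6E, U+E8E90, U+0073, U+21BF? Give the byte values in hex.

F0 9F 90 B1 F2 A4 B9 B4 CE 9D E5 AC B7 F4 8A A9 AE F3 A8 BA 90 73 E2 86 BF

U+1F431: 4-byte form → F0 9F 90 B1.
U+A4E74: 4-byte form → F2 A4 B9 B4.
U+039D: 2-byte form → CE 9D.
U+5B37: 3-byte form → E5 AC B7.
U+10AA6E: 4-byte form → F4 8A A9 AE.
U+E8E90: 4-byte form → F3 A8 BA 90.
U+0073: 1-byte form → 73.
U+21BF: 3-byte form → E2 86 BF.
Concatenated (25 bytes): F0 9F 90 B1 F2 A4 B9 B4 CE 9D E5 AC B7 F4 8A A9 AE F3 A8 BA 90 73 E2 86 BF.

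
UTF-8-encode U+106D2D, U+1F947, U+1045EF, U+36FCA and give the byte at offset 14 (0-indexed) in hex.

U+106D2D → 4-byte form F4 86 B4 AD at offsets 0–3.
U+1F947 → 4-byte form F0 9F A5 87 at offsets 4–7.
U+1045EF → 4-byte form F4 84 97 AF at offsets 8–11.
U+36FCA → 4-byte form F0 B6 BF 8A at offsets 12–15.
Offset 14 falls in char 4's range; it's byte 3 of F0 B6 BF 8A = 0xBF.

0xBF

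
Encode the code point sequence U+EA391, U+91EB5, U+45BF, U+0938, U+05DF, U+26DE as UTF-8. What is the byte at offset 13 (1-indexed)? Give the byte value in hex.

0xA4

1-indexed offset 13 is 0-indexed offset 12.
U+EA391 → 4-byte form F3 AA 8E 91 at offsets 0–3.
U+91EB5 → 4-byte form F2 91 BA B5 at offsets 4–7.
U+45BF → 3-byte form E4 96 BF at offsets 8–10.
U+0938 → 3-byte form E0 A4 B8 at offsets 11–13.
Offset 12 falls in char 4's range; it's byte 2 of E0 A4 B8 = 0xA4.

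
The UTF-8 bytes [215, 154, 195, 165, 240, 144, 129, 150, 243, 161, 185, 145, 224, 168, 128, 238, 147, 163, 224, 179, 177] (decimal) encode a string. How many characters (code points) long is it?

7

Byte at offset 0: 0xD7 = 11010111 → 2-byte char (#1). Advance 2.
Byte at offset 2: 0xC3 = 11000011 → 2-byte char (#2). Advance 2.
Byte at offset 4: 0xF0 = 11110000 → 4-byte char (#3). Advance 4.
Byte at offset 8: 0xF3 = 11110011 → 4-byte char (#4). Advance 4.
Byte at offset 12: 0xE0 = 11100000 → 3-byte char (#5). Advance 3.
Byte at offset 15: 0xEE = 11101110 → 3-byte char (#6). Advance 3.
Byte at offset 18: 0xE0 = 11100000 → 3-byte char (#7). Advance 3.
Reached end at offset 21 after 7 code points.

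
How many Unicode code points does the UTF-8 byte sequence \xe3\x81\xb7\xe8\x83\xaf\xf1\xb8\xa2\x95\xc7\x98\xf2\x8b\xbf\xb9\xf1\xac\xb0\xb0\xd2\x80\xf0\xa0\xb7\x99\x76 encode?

Byte at offset 0: 0xE3 = 11100011 → 3-byte char (#1). Advance 3.
Byte at offset 3: 0xE8 = 11101000 → 3-byte char (#2). Advance 3.
Byte at offset 6: 0xF1 = 11110001 → 4-byte char (#3). Advance 4.
Byte at offset 10: 0xC7 = 11000111 → 2-byte char (#4). Advance 2.
Byte at offset 12: 0xF2 = 11110010 → 4-byte char (#5). Advance 4.
Byte at offset 16: 0xF1 = 11110001 → 4-byte char (#6). Advance 4.
Byte at offset 20: 0xD2 = 11010010 → 2-byte char (#7). Advance 2.
Byte at offset 22: 0xF0 = 11110000 → 4-byte char (#8). Advance 4.
Byte at offset 26: 0x76 = 01110110 → 1-byte char (#9). Advance 1.
Reached end at offset 27 after 9 code points.

9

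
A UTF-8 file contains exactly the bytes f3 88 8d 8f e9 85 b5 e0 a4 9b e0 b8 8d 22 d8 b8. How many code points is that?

6

Byte at offset 0: 0xF3 = 11110011 → 4-byte char (#1). Advance 4.
Byte at offset 4: 0xE9 = 11101001 → 3-byte char (#2). Advance 3.
Byte at offset 7: 0xE0 = 11100000 → 3-byte char (#3). Advance 3.
Byte at offset 10: 0xE0 = 11100000 → 3-byte char (#4). Advance 3.
Byte at offset 13: 0x22 = 00100010 → 1-byte char (#5). Advance 1.
Byte at offset 14: 0xD8 = 11011000 → 2-byte char (#6). Advance 2.
Reached end at offset 16 after 6 code points.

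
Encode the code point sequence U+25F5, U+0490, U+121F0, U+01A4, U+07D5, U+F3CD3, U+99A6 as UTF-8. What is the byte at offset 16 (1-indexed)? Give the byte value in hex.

0xB3

1-indexed offset 16 is 0-indexed offset 15.
U+25F5 → 3-byte form E2 97 B5 at offsets 0–2.
U+0490 → 2-byte form D2 90 at offsets 3–4.
U+121F0 → 4-byte form F0 92 87 B0 at offsets 5–8.
U+01A4 → 2-byte form C6 A4 at offsets 9–10.
U+07D5 → 2-byte form DF 95 at offsets 11–12.
U+F3CD3 → 4-byte form F3 B3 B3 93 at offsets 13–16.
Offset 15 falls in char 6's range; it's byte 3 of F3 B3 B3 93 = 0xB3.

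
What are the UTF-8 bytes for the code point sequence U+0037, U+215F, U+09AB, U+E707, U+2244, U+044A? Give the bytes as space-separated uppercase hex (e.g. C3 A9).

U+0037: 1-byte form → 37.
U+215F: 3-byte form → E2 85 9F.
U+09AB: 3-byte form → E0 A6 AB.
U+E707: 3-byte form → EE 9C 87.
U+2244: 3-byte form → E2 89 84.
U+044A: 2-byte form → D1 8A.
Concatenated (15 bytes): 37 E2 85 9F E0 A6 AB EE 9C 87 E2 89 84 D1 8A.

37 E2 85 9F E0 A6 AB EE 9C 87 E2 89 84 D1 8A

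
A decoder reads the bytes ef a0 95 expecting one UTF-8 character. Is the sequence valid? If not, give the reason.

valid

Leading byte 0xEF = 11101111 → 3-byte form.
Continuation bytes 0xA0=10100000, 0x95=10010101 all match 10xxxxxx.
Decoded value 0xF815 is ≥ 0x800 (shortest form) and not a surrogate.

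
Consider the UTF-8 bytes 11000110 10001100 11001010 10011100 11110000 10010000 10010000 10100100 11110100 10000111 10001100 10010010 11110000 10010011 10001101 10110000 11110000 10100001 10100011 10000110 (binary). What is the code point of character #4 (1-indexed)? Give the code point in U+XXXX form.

Offset 0: leading byte 0xC6 = 11000110 → 2-byte char #1 = C6 8C.
Offset 2: leading byte 0xCA = 11001010 → 2-byte char #2 = CA 9C.
Offset 4: leading byte 0xF0 = 11110000 → 4-byte char #3 = F0 90 90 A4.
Offset 8: leading byte 0xF4 = 11110100 → 4-byte char #4 = F4 87 8C 92.
Leading byte 0xF4 = 11110100 matches 11110xxx → 4-byte sequence.
Byte 1: 0xF4 = 11110100, payload 100 (3 bits).
Byte 2: 0x87 = 10000111 (10xxxxxx ✓), payload 000111.
Byte 3: 0x8C = 10001100 (10xxxxxx ✓), payload 001100.
Byte 4: 0x92 = 10010010 (10xxxxxx ✓), payload 010010.
Concatenate: 100000111001100010010 = 0x107312 (21 bits → U+107312).

U+107312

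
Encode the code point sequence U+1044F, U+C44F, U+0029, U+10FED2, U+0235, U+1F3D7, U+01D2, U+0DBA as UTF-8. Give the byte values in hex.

U+1044F: 4-byte form → F0 90 91 8F.
U+C44F: 3-byte form → EC 91 8F.
U+0029: 1-byte form → 29.
U+10FED2: 4-byte form → F4 8F BB 92.
U+0235: 2-byte form → C8 B5.
U+1F3D7: 4-byte form → F0 9F 8F 97.
U+01D2: 2-byte form → C7 92.
U+0DBA: 3-byte form → E0 B6 BA.
Concatenated (23 bytes): F0 90 91 8F EC 91 8F 29 F4 8F BB 92 C8 B5 F0 9F 8F 97 C7 92 E0 B6 BA.

F0 90 91 8F EC 91 8F 29 F4 8F BB 92 C8 B5 F0 9F 8F 97 C7 92 E0 B6 BA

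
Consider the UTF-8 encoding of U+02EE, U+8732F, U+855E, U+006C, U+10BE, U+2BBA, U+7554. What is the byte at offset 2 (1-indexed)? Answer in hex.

0xAE

1-indexed offset 2 is 0-indexed offset 1.
U+02EE → 2-byte form CB AE at offsets 0–1.
Offset 1 falls in char 1's range; it's byte 2 of CB AE = 0xAE.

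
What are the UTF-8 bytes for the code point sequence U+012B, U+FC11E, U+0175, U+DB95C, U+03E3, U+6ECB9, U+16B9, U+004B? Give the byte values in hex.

U+012B: 2-byte form → C4 AB.
U+FC11E: 4-byte form → F3 BC 84 9E.
U+0175: 2-byte form → C5 B5.
U+DB95C: 4-byte form → F3 9B A5 9C.
U+03E3: 2-byte form → CF A3.
U+6ECB9: 4-byte form → F1 AE B2 B9.
U+16B9: 3-byte form → E1 9A B9.
U+004B: 1-byte form → 4B.
Concatenated (22 bytes): C4 AB F3 BC 84 9E C5 B5 F3 9B A5 9C CF A3 F1 AE B2 B9 E1 9A B9 4B.

C4 AB F3 BC 84 9E C5 B5 F3 9B A5 9C CF A3 F1 AE B2 B9 E1 9A B9 4B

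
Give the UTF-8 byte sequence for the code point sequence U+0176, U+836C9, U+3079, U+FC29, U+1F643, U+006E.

C5 B6 F2 83 9B 89 E3 81 B9 EF B0 A9 F0 9F 99 83 6E

U+0176: 2-byte form → C5 B6.
U+836C9: 4-byte form → F2 83 9B 89.
U+3079: 3-byte form → E3 81 B9.
U+FC29: 3-byte form → EF B0 A9.
U+1F643: 4-byte form → F0 9F 99 83.
U+006E: 1-byte form → 6E.
Concatenated (17 bytes): C5 B6 F2 83 9B 89 E3 81 B9 EF B0 A9 F0 9F 99 83 6E.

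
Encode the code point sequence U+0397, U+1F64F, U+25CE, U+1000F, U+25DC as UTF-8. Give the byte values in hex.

CE 97 F0 9F 99 8F E2 97 8E F0 90 80 8F E2 97 9C

U+0397: 2-byte form → CE 97.
U+1F64F: 4-byte form → F0 9F 99 8F.
U+25CE: 3-byte form → E2 97 8E.
U+1000F: 4-byte form → F0 90 80 8F.
U+25DC: 3-byte form → E2 97 9C.
Concatenated (16 bytes): CE 97 F0 9F 99 8F E2 97 8E F0 90 80 8F E2 97 9C.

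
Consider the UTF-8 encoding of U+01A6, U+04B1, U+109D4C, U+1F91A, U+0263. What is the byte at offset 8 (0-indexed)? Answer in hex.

U+01A6 → 2-byte form C6 A6 at offsets 0–1.
U+04B1 → 2-byte form D2 B1 at offsets 2–3.
U+109D4C → 4-byte form F4 89 B5 8C at offsets 4–7.
U+1F91A → 4-byte form F0 9F A4 9A at offsets 8–11.
Offset 8 falls in char 4's range; it's byte 1 of F0 9F A4 9A = 0xF0.

0xF0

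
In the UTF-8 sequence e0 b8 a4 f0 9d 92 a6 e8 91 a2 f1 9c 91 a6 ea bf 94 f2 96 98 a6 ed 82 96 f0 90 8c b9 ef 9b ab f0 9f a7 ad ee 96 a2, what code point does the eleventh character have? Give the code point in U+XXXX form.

Offset 0: leading byte 0xE0 = 11100000 → 3-byte char #1 = E0 B8 A4.
Offset 3: leading byte 0xF0 = 11110000 → 4-byte char #2 = F0 9D 92 A6.
Offset 7: leading byte 0xE8 = 11101000 → 3-byte char #3 = E8 91 A2.
Offset 10: leading byte 0xF1 = 11110001 → 4-byte char #4 = F1 9C 91 A6.
Offset 14: leading byte 0xEA = 11101010 → 3-byte char #5 = EA BF 94.
Offset 17: leading byte 0xF2 = 11110010 → 4-byte char #6 = F2 96 98 A6.
Offset 21: leading byte 0xED = 11101101 → 3-byte char #7 = ED 82 96.
Offset 24: leading byte 0xF0 = 11110000 → 4-byte char #8 = F0 90 8C B9.
Offset 28: leading byte 0xEF = 11101111 → 3-byte char #9 = EF 9B AB.
Offset 31: leading byte 0xF0 = 11110000 → 4-byte char #10 = F0 9F A7 AD.
Offset 35: leading byte 0xEE = 11101110 → 3-byte char #11 = EE 96 A2.
Leading byte 0xEE = 11101110 matches 1110xxxx → 3-byte sequence.
Byte 1: 0xEE = 11101110, payload 1110 (4 bits).
Byte 2: 0x96 = 10010110 (10xxxxxx ✓), payload 010110.
Byte 3: 0xA2 = 10100010 (10xxxxxx ✓), payload 100010.
Concatenate: 1110010110100010 = 0xE5A2 (16 bits → U+E5A2).

U+E5A2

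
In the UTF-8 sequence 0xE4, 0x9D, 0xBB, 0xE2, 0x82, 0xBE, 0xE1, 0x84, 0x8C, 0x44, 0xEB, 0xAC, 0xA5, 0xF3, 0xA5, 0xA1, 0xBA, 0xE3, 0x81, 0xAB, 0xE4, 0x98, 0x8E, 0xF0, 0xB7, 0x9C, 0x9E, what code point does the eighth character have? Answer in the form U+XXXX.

Offset 0: leading byte 0xE4 = 11100100 → 3-byte char #1 = E4 9D BB.
Offset 3: leading byte 0xE2 = 11100010 → 3-byte char #2 = E2 82 BE.
Offset 6: leading byte 0xE1 = 11100001 → 3-byte char #3 = E1 84 8C.
Offset 9: leading byte 0x44 = 01000100 → 1-byte char #4 = 44.
Offset 10: leading byte 0xEB = 11101011 → 3-byte char #5 = EB AC A5.
Offset 13: leading byte 0xF3 = 11110011 → 4-byte char #6 = F3 A5 A1 BA.
Offset 17: leading byte 0xE3 = 11100011 → 3-byte char #7 = E3 81 AB.
Offset 20: leading byte 0xE4 = 11100100 → 3-byte char #8 = E4 98 8E.
Leading byte 0xE4 = 11100100 matches 1110xxxx → 3-byte sequence.
Byte 1: 0xE4 = 11100100, payload 0100 (4 bits).
Byte 2: 0x98 = 10011000 (10xxxxxx ✓), payload 011000.
Byte 3: 0x8E = 10001110 (10xxxxxx ✓), payload 001110.
Concatenate: 0100011000001110 = 0x460E (16 bits → U+460E).

U+460E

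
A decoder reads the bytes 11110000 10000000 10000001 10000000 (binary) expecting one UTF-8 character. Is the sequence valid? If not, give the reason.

Leading byte 0xF0 = 11110000 → 4-byte form.
Continuation bytes all match 10xxxxxx. Payload decodes to 0x40.
But 0x40 < 0x10000, the minimum for a 4-byte sequence — this is an overlong encoding.

invalid (overlong encoding)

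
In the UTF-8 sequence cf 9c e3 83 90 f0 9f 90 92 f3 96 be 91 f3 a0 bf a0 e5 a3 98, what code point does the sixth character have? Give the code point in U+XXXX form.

Offset 0: leading byte 0xCF = 11001111 → 2-byte char #1 = CF 9C.
Offset 2: leading byte 0xE3 = 11100011 → 3-byte char #2 = E3 83 90.
Offset 5: leading byte 0xF0 = 11110000 → 4-byte char #3 = F0 9F 90 92.
Offset 9: leading byte 0xF3 = 11110011 → 4-byte char #4 = F3 96 BE 91.
Offset 13: leading byte 0xF3 = 11110011 → 4-byte char #5 = F3 A0 BF A0.
Offset 17: leading byte 0xE5 = 11100101 → 3-byte char #6 = E5 A3 98.
Leading byte 0xE5 = 11100101 matches 1110xxxx → 3-byte sequence.
Byte 1: 0xE5 = 11100101, payload 0101 (4 bits).
Byte 2: 0xA3 = 10100011 (10xxxxxx ✓), payload 100011.
Byte 3: 0x98 = 10011000 (10xxxxxx ✓), payload 011000.
Concatenate: 0101100011011000 = 0x58D8 (16 bits → U+58D8).

U+58D8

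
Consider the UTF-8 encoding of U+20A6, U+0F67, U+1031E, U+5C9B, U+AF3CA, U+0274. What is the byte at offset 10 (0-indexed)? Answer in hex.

U+20A6 → 3-byte form E2 82 A6 at offsets 0–2.
U+0F67 → 3-byte form E0 BD A7 at offsets 3–5.
U+1031E → 4-byte form F0 90 8C 9E at offsets 6–9.
U+5C9B → 3-byte form E5 B2 9B at offsets 10–12.
Offset 10 falls in char 4's range; it's byte 1 of E5 B2 9B = 0xE5.

0xE5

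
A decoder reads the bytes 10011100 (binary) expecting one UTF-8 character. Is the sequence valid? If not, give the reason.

Byte 0x9C = 10011100 has the form 10xxxxxx — a continuation byte — but there is no preceding leading byte.

invalid (continuation byte with no leading byte)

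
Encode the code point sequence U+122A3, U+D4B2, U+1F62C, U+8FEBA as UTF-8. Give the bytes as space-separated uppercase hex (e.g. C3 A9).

U+122A3: 4-byte form → F0 92 8A A3.
U+D4B2: 3-byte form → ED 92 B2.
U+1F62C: 4-byte form → F0 9F 98 AC.
U+8FEBA: 4-byte form → F2 8F BA BA.
Concatenated (15 bytes): F0 92 8A A3 ED 92 B2 F0 9F 98 AC F2 8F BA BA.

F0 92 8A A3 ED 92 B2 F0 9F 98 AC F2 8F BA BA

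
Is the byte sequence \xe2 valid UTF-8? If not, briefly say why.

Leading byte 0xE2 = 11100010 → 3-byte form, but only 1 byte is present.

invalid (sequence truncated)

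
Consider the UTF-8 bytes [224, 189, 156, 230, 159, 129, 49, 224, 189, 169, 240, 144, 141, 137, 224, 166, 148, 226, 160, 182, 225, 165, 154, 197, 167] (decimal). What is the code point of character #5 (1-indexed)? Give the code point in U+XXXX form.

Offset 0: leading byte 0xE0 = 11100000 → 3-byte char #1 = E0 BD 9C.
Offset 3: leading byte 0xE6 = 11100110 → 3-byte char #2 = E6 9F 81.
Offset 6: leading byte 0x31 = 00110001 → 1-byte char #3 = 31.
Offset 7: leading byte 0xE0 = 11100000 → 3-byte char #4 = E0 BD A9.
Offset 10: leading byte 0xF0 = 11110000 → 4-byte char #5 = F0 90 8D 89.
Leading byte 0xF0 = 11110000 matches 11110xxx → 4-byte sequence.
Byte 1: 0xF0 = 11110000, payload 000 (3 bits).
Byte 2: 0x90 = 10010000 (10xxxxxx ✓), payload 010000.
Byte 3: 0x8D = 10001101 (10xxxxxx ✓), payload 001101.
Byte 4: 0x89 = 10001001 (10xxxxxx ✓), payload 001001.
Concatenate: 000010000001101001001 = 0x10349 (21 bits → U+10349).

U+10349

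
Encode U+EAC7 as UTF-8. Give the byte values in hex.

U+EAC7 = 0xEAC7 = 60103 decimal. In range U+0800–U+FFFF → 3-byte form: 1110xxxx 10xxxxxx 10xxxxxx.
Binary (16 bits): 1110101011000111.
Split 4+6+6: 1110 | 101011 | 000111.
Byte 1: 11101110 = 0xEE.
Byte 2: 10101011 = 0xAB.
Byte 3: 10000111 = 0x87.

EE AB 87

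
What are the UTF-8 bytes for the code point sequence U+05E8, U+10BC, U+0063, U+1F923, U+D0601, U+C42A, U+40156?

U+05E8: 2-byte form → D7 A8.
U+10BC: 3-byte form → E1 82 BC.
U+0063: 1-byte form → 63.
U+1F923: 4-byte form → F0 9F A4 A3.
U+D0601: 4-byte form → F3 90 98 81.
U+C42A: 3-byte form → EC 90 AA.
U+40156: 4-byte form → F1 80 85 96.
Concatenated (21 bytes): D7 A8 E1 82 BC 63 F0 9F A4 A3 F3 90 98 81 EC 90 AA F1 80 85 96.

D7 A8 E1 82 BC 63 F0 9F A4 A3 F3 90 98 81 EC 90 AA F1 80 85 96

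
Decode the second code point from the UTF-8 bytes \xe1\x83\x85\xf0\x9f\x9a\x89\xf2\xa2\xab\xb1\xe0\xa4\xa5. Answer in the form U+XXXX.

U+1F689

Offset 0: leading byte 0xE1 = 11100001 → 3-byte char #1 = E1 83 85.
Offset 3: leading byte 0xF0 = 11110000 → 4-byte char #2 = F0 9F 9A 89.
Leading byte 0xF0 = 11110000 matches 11110xxx → 4-byte sequence.
Byte 1: 0xF0 = 11110000, payload 000 (3 bits).
Byte 2: 0x9F = 10011111 (10xxxxxx ✓), payload 011111.
Byte 3: 0x9A = 10011010 (10xxxxxx ✓), payload 011010.
Byte 4: 0x89 = 10001001 (10xxxxxx ✓), payload 001001.
Concatenate: 000011111011010001001 = 0x1F689 (21 bits → U+1F689).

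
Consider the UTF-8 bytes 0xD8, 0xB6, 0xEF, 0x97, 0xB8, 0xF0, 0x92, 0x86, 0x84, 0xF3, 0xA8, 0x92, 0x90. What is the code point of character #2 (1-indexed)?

U+F5F8

Offset 0: leading byte 0xD8 = 11011000 → 2-byte char #1 = D8 B6.
Offset 2: leading byte 0xEF = 11101111 → 3-byte char #2 = EF 97 B8.
Leading byte 0xEF = 11101111 matches 1110xxxx → 3-byte sequence.
Byte 1: 0xEF = 11101111, payload 1111 (4 bits).
Byte 2: 0x97 = 10010111 (10xxxxxx ✓), payload 010111.
Byte 3: 0xB8 = 10111000 (10xxxxxx ✓), payload 111000.
Concatenate: 1111010111111000 = 0xF5F8 (16 bits → U+F5F8).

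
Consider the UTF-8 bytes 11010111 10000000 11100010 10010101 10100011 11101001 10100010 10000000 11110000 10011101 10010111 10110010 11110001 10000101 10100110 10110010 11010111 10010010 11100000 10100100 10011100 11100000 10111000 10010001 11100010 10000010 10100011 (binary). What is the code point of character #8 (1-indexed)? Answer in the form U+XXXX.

Offset 0: leading byte 0xD7 = 11010111 → 2-byte char #1 = D7 80.
Offset 2: leading byte 0xE2 = 11100010 → 3-byte char #2 = E2 95 A3.
Offset 5: leading byte 0xE9 = 11101001 → 3-byte char #3 = E9 A2 80.
Offset 8: leading byte 0xF0 = 11110000 → 4-byte char #4 = F0 9D 97 B2.
Offset 12: leading byte 0xF1 = 11110001 → 4-byte char #5 = F1 85 A6 B2.
Offset 16: leading byte 0xD7 = 11010111 → 2-byte char #6 = D7 92.
Offset 18: leading byte 0xE0 = 11100000 → 3-byte char #7 = E0 A4 9C.
Offset 21: leading byte 0xE0 = 11100000 → 3-byte char #8 = E0 B8 91.
Leading byte 0xE0 = 11100000 matches 1110xxxx → 3-byte sequence.
Byte 1: 0xE0 = 11100000, payload 0000 (4 bits).
Byte 2: 0xB8 = 10111000 (10xxxxxx ✓), payload 111000.
Byte 3: 0x91 = 10010001 (10xxxxxx ✓), payload 010001.
Concatenate: 0000111000010001 = 0xE11 (16 bits → U+0E11).

U+0E11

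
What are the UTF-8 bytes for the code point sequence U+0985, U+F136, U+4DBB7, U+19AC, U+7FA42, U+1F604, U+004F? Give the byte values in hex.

E0 A6 85 EF 84 B6 F1 8D AE B7 E1 A6 AC F1 BF A9 82 F0 9F 98 84 4F

U+0985: 3-byte form → E0 A6 85.
U+F136: 3-byte form → EF 84 B6.
U+4DBB7: 4-byte form → F1 8D AE B7.
U+19AC: 3-byte form → E1 A6 AC.
U+7FA42: 4-byte form → F1 BF A9 82.
U+1F604: 4-byte form → F0 9F 98 84.
U+004F: 1-byte form → 4F.
Concatenated (22 bytes): E0 A6 85 EF 84 B6 F1 8D AE B7 E1 A6 AC F1 BF A9 82 F0 9F 98 84 4F.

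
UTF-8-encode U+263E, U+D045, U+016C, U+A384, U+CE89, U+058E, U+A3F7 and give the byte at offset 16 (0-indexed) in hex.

0xEA

U+263E → 3-byte form E2 98 BE at offsets 0–2.
U+D045 → 3-byte form ED 81 85 at offsets 3–5.
U+016C → 2-byte form C5 AC at offsets 6–7.
U+A384 → 3-byte form EA 8E 84 at offsets 8–10.
U+CE89 → 3-byte form EC BA 89 at offsets 11–13.
U+058E → 2-byte form D6 8E at offsets 14–15.
U+A3F7 → 3-byte form EA 8F B7 at offsets 16–18.
Offset 16 falls in char 7's range; it's byte 1 of EA 8F B7 = 0xEA.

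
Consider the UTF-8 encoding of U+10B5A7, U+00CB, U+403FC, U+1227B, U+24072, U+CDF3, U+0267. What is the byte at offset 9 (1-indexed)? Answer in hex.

0x8F

1-indexed offset 9 is 0-indexed offset 8.
U+10B5A7 → 4-byte form F4 8B 96 A7 at offsets 0–3.
U+00CB → 2-byte form C3 8B at offsets 4–5.
U+403FC → 4-byte form F1 80 8F BC at offsets 6–9.
Offset 8 falls in char 3's range; it's byte 3 of F1 80 8F BC = 0x8F.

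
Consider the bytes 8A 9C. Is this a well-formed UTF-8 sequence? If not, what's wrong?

Byte 0x8A = 10001010 has the form 10xxxxxx — a continuation byte — but there is no preceding leading byte.

invalid (continuation byte with no leading byte)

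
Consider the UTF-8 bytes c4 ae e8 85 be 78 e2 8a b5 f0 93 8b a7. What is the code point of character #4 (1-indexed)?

Offset 0: leading byte 0xC4 = 11000100 → 2-byte char #1 = C4 AE.
Offset 2: leading byte 0xE8 = 11101000 → 3-byte char #2 = E8 85 BE.
Offset 5: leading byte 0x78 = 01111000 → 1-byte char #3 = 78.
Offset 6: leading byte 0xE2 = 11100010 → 3-byte char #4 = E2 8A B5.
Leading byte 0xE2 = 11100010 matches 1110xxxx → 3-byte sequence.
Byte 1: 0xE2 = 11100010, payload 0010 (4 bits).
Byte 2: 0x8A = 10001010 (10xxxxxx ✓), payload 001010.
Byte 3: 0xB5 = 10110101 (10xxxxxx ✓), payload 110101.
Concatenate: 0010001010110101 = 0x22B5 (16 bits → U+22B5).

U+22B5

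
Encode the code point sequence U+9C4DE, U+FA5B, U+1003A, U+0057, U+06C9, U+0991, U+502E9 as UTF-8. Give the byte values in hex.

U+9C4DE: 4-byte form → F2 9C 93 9E.
U+FA5B: 3-byte form → EF A9 9B.
U+1003A: 4-byte form → F0 90 80 BA.
U+0057: 1-byte form → 57.
U+06C9: 2-byte form → DB 89.
U+0991: 3-byte form → E0 A6 91.
U+502E9: 4-byte form → F1 90 8B A9.
Concatenated (21 bytes): F2 9C 93 9E EF A9 9B F0 90 80 BA 57 DB 89 E0 A6 91 F1 90 8B A9.

F2 9C 93 9E EF A9 9B F0 90 80 BA 57 DB 89 E0 A6 91 F1 90 8B A9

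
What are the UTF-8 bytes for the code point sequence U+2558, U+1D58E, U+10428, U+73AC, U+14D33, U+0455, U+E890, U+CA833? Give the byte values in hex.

U+2558: 3-byte form → E2 95 98.
U+1D58E: 4-byte form → F0 9D 96 8E.
U+10428: 4-byte form → F0 90 90 A8.
U+73AC: 3-byte form → E7 8E AC.
U+14D33: 4-byte form → F0 94 B4 B3.
U+0455: 2-byte form → D1 95.
U+E890: 3-byte form → EE A2 90.
U+CA833: 4-byte form → F3 8A A0 B3.
Concatenated (27 bytes): E2 95 98 F0 9D 96 8E F0 90 90 A8 E7 8E AC F0 94 B4 B3 D1 95 EE A2 90 F3 8A A0 B3.

E2 95 98 F0 9D 96 8E F0 90 90 A8 E7 8E AC F0 94 B4 B3 D1 95 EE A2 90 F3 8A A0 B3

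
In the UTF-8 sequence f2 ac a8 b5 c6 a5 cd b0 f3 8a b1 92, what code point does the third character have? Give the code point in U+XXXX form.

U+0370

Offset 0: leading byte 0xF2 = 11110010 → 4-byte char #1 = F2 AC A8 B5.
Offset 4: leading byte 0xC6 = 11000110 → 2-byte char #2 = C6 A5.
Offset 6: leading byte 0xCD = 11001101 → 2-byte char #3 = CD B0.
Leading byte 0xCD = 11001101 matches 110xxxxx → 2-byte sequence.
Byte 1: 0xCD = 11001101, payload 01101 (5 bits).
Byte 2: 0xB0 = 10110000 (10xxxxxx ✓), payload 110000.
Concatenate: 01101110000 = 0x370 (11 bits → U+0370).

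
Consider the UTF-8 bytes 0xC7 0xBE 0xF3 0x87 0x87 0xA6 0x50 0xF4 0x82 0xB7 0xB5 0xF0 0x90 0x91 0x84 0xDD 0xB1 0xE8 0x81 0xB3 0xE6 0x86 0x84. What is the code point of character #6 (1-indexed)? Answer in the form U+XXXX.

U+0771

Offset 0: leading byte 0xC7 = 11000111 → 2-byte char #1 = C7 BE.
Offset 2: leading byte 0xF3 = 11110011 → 4-byte char #2 = F3 87 87 A6.
Offset 6: leading byte 0x50 = 01010000 → 1-byte char #3 = 50.
Offset 7: leading byte 0xF4 = 11110100 → 4-byte char #4 = F4 82 B7 B5.
Offset 11: leading byte 0xF0 = 11110000 → 4-byte char #5 = F0 90 91 84.
Offset 15: leading byte 0xDD = 11011101 → 2-byte char #6 = DD B1.
Leading byte 0xDD = 11011101 matches 110xxxxx → 2-byte sequence.
Byte 1: 0xDD = 11011101, payload 11101 (5 bits).
Byte 2: 0xB1 = 10110001 (10xxxxxx ✓), payload 110001.
Concatenate: 11101110001 = 0x771 (11 bits → U+0771).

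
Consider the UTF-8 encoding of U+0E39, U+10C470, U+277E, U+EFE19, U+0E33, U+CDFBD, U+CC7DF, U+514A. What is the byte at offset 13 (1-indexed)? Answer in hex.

0xB8

1-indexed offset 13 is 0-indexed offset 12.
U+0E39 → 3-byte form E0 B8 B9 at offsets 0–2.
U+10C470 → 4-byte form F4 8C 91 B0 at offsets 3–6.
U+277E → 3-byte form E2 9D BE at offsets 7–9.
U+EFE19 → 4-byte form F3 AF B8 99 at offsets 10–13.
Offset 12 falls in char 4's range; it's byte 3 of F3 AF B8 99 = 0xB8.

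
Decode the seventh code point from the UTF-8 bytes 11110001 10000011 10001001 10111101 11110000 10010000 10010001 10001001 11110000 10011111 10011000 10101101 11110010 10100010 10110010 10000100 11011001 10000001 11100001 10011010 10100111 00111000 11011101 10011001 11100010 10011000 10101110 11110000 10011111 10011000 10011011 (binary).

U+0038

Offset 0: leading byte 0xF1 = 11110001 → 4-byte char #1 = F1 83 89 BD.
Offset 4: leading byte 0xF0 = 11110000 → 4-byte char #2 = F0 90 91 89.
Offset 8: leading byte 0xF0 = 11110000 → 4-byte char #3 = F0 9F 98 AD.
Offset 12: leading byte 0xF2 = 11110010 → 4-byte char #4 = F2 A2 B2 84.
Offset 16: leading byte 0xD9 = 11011001 → 2-byte char #5 = D9 81.
Offset 18: leading byte 0xE1 = 11100001 → 3-byte char #6 = E1 9A A7.
Offset 21: leading byte 0x38 = 00111000 → 1-byte char #7 = 38.
Leading byte 0x38 = 00111000 matches 0xxxxxxx → 1-byte sequence.
Byte 1: 0x38 = 00111000, payload 0111000 (7 bits).
Concatenate: 0111000 = 0x38 (7 bits → U+0038).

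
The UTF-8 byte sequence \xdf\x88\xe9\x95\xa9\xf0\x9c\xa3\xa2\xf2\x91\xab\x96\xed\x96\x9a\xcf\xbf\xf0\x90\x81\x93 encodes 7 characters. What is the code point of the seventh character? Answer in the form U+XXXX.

U+10053

Offset 0: leading byte 0xDF = 11011111 → 2-byte char #1 = DF 88.
Offset 2: leading byte 0xE9 = 11101001 → 3-byte char #2 = E9 95 A9.
Offset 5: leading byte 0xF0 = 11110000 → 4-byte char #3 = F0 9C A3 A2.
Offset 9: leading byte 0xF2 = 11110010 → 4-byte char #4 = F2 91 AB 96.
Offset 13: leading byte 0xED = 11101101 → 3-byte char #5 = ED 96 9A.
Offset 16: leading byte 0xCF = 11001111 → 2-byte char #6 = CF BF.
Offset 18: leading byte 0xF0 = 11110000 → 4-byte char #7 = F0 90 81 93.
Leading byte 0xF0 = 11110000 matches 11110xxx → 4-byte sequence.
Byte 1: 0xF0 = 11110000, payload 000 (3 bits).
Byte 2: 0x90 = 10010000 (10xxxxxx ✓), payload 010000.
Byte 3: 0x81 = 10000001 (10xxxxxx ✓), payload 000001.
Byte 4: 0x93 = 10010011 (10xxxxxx ✓), payload 010011.
Concatenate: 000010000000001010011 = 0x10053 (21 bits → U+10053).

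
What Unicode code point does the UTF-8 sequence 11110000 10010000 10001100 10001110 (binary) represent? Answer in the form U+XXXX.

U+1030E

Leading byte 0xF0 = 11110000 matches 11110xxx → 4-byte sequence.
Byte 1: 0xF0 = 11110000, payload 000 (3 bits).
Byte 2: 0x90 = 10010000 (10xxxxxx ✓), payload 010000.
Byte 3: 0x8C = 10001100 (10xxxxxx ✓), payload 001100.
Byte 4: 0x8E = 10001110 (10xxxxxx ✓), payload 001110.
Concatenate: 000010000001100001110 = 0x1030E (21 bits → U+1030E).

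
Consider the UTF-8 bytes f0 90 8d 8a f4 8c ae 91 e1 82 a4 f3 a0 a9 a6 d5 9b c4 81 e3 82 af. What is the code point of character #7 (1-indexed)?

U+30AF

Offset 0: leading byte 0xF0 = 11110000 → 4-byte char #1 = F0 90 8D 8A.
Offset 4: leading byte 0xF4 = 11110100 → 4-byte char #2 = F4 8C AE 91.
Offset 8: leading byte 0xE1 = 11100001 → 3-byte char #3 = E1 82 A4.
Offset 11: leading byte 0xF3 = 11110011 → 4-byte char #4 = F3 A0 A9 A6.
Offset 15: leading byte 0xD5 = 11010101 → 2-byte char #5 = D5 9B.
Offset 17: leading byte 0xC4 = 11000100 → 2-byte char #6 = C4 81.
Offset 19: leading byte 0xE3 = 11100011 → 3-byte char #7 = E3 82 AF.
Leading byte 0xE3 = 11100011 matches 1110xxxx → 3-byte sequence.
Byte 1: 0xE3 = 11100011, payload 0011 (4 bits).
Byte 2: 0x82 = 10000010 (10xxxxxx ✓), payload 000010.
Byte 3: 0xAF = 10101111 (10xxxxxx ✓), payload 101111.
Concatenate: 0011000010101111 = 0x30AF (16 bits → U+30AF).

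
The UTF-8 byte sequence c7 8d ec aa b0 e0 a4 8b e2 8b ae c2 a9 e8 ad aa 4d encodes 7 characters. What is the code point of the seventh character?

U+004D

Offset 0: leading byte 0xC7 = 11000111 → 2-byte char #1 = C7 8D.
Offset 2: leading byte 0xEC = 11101100 → 3-byte char #2 = EC AA B0.
Offset 5: leading byte 0xE0 = 11100000 → 3-byte char #3 = E0 A4 8B.
Offset 8: leading byte 0xE2 = 11100010 → 3-byte char #4 = E2 8B AE.
Offset 11: leading byte 0xC2 = 11000010 → 2-byte char #5 = C2 A9.
Offset 13: leading byte 0xE8 = 11101000 → 3-byte char #6 = E8 AD AA.
Offset 16: leading byte 0x4D = 01001101 → 1-byte char #7 = 4D.
Leading byte 0x4D = 01001101 matches 0xxxxxxx → 1-byte sequence.
Byte 1: 0x4D = 01001101, payload 1001101 (7 bits).
Concatenate: 1001101 = 0x4D (7 bits → U+004D).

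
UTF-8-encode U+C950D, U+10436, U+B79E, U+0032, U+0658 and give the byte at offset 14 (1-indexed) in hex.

1-indexed offset 14 is 0-indexed offset 13.
U+C950D → 4-byte form F3 89 94 8D at offsets 0–3.
U+10436 → 4-byte form F0 90 90 B6 at offsets 4–7.
U+B79E → 3-byte form EB 9E 9E at offsets 8–10.
U+0032 → 1-byte form 32 at offsets 11–11.
U+0658 → 2-byte form D9 98 at offsets 12–13.
Offset 13 falls in char 5's range; it's byte 2 of D9 98 = 0x98.

0x98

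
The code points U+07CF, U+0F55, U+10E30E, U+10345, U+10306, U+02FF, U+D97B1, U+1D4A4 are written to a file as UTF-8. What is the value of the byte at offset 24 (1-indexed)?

1-indexed offset 24 is 0-indexed offset 23.
U+07CF → 2-byte form DF 8F at offsets 0–1.
U+0F55 → 3-byte form E0 BD 95 at offsets 2–4.
U+10E30E → 4-byte form F4 8E 8C 8E at offsets 5–8.
U+10345 → 4-byte form F0 90 8D 85 at offsets 9–12.
U+10306 → 4-byte form F0 90 8C 86 at offsets 13–16.
U+02FF → 2-byte form CB BF at offsets 17–18.
U+D97B1 → 4-byte form F3 99 9E B1 at offsets 19–22.
U+1D4A4 → 4-byte form F0 9D 92 A4 at offsets 23–26.
Offset 23 falls in char 8's range; it's byte 1 of F0 9D 92 A4 = 0xF0.

0xF0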